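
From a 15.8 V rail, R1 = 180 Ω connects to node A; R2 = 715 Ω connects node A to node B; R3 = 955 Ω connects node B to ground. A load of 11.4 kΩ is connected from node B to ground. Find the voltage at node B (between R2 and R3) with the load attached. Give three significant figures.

At node B, R3 is in parallel with the load: R3‖R_L = 881.2 Ω.
Below node A the resistance is R2 + (R3‖R_L) = 1596 Ω, so V_A = 15.8 × 1596/1776 = 14.20 V.
Then V_B = V_A × (R3‖R_L)/(R2 + R3‖R_L) = 14.20 × 881.2/1596 = 7.84 V.

V ≈ 7.84 V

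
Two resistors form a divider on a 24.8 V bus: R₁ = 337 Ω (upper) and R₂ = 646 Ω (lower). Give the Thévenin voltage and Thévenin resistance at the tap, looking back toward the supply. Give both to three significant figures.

V_th is the open-circuit tap voltage: 24.8 × 646/(337 + 646) = 16.3 V.
With the supply zeroed, R₁ and R₂ appear in parallel from the tap: R_th = R₁‖R₂ = (337 × 646)/983.0 = 221 Ω.

V_th = 16.3 V, R_th = 221 Ω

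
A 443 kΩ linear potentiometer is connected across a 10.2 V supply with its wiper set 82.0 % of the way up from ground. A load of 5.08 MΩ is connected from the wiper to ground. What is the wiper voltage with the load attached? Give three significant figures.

The wiper splits the pot into (1−α)R = 79.74 kΩ above and αR = 363.3 kΩ below.
Lower section ‖ load = 339.0 kΩ.
V_wiper = 10.2 × 339.0/(79.74 + 339.0) = 8.26 V.

V ≈ 8.26 V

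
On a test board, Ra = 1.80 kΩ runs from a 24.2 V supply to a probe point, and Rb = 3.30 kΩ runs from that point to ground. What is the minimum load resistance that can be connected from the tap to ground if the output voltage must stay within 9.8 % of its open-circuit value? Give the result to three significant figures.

Output resistance R_th = Ra‖Rb = (1.80 × 3.30)/5.100 = 1.165 kΩ.
The fractional drop is R_th/(R_th + R_L); requiring this ≤ 0.0980 gives R_L ≥ R_th(1/0.0980 − 1) = 1.165 × 9.204 = 10.7 kΩ.

R_L(min) ≈ 10.7 kΩ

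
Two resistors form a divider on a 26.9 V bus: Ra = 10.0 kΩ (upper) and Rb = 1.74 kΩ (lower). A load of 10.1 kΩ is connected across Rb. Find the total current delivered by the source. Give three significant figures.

I ≈ 2.34 mA

Rb‖R_L = 1.484 kΩ, so the source sees Ra + Rb‖R_L = 11.48 kΩ.
I = 26.9 V / 11.48 kΩ = 2.34 mA.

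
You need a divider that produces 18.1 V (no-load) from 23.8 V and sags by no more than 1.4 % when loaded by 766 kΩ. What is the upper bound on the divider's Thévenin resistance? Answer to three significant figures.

R_th ≤ 10.9 kΩ

Loading drop = R_th/(R_th + R_L) ≤ 0.0140, so R_th ≤ R_L · ε/(1−ε) = 766 kΩ × 0.0140/0.9860 = 10.9 kΩ.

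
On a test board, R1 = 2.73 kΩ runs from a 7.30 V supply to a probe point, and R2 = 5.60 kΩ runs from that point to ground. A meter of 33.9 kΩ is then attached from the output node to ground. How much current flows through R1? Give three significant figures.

I ≈ 0.969 mA

R2‖R_L = 4.806 kΩ, so the source sees R1 + R2‖R_L = 7.536 kΩ.
I = 7.30 V / 7.536 kΩ = 0.969 mA.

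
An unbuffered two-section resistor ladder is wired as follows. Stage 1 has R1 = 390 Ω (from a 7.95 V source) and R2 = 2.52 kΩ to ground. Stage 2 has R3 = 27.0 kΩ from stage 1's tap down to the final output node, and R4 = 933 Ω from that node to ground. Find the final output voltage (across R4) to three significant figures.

V_out ≈ 0.227 V

Stage 2 presents R3+R4 = 27930 Ω as a load on stage 1's tap.
Stage 1's lower leg becomes R2‖(R3+R4) = 2311 Ω, so V_mid = 7.95 × 2311/2701 = 6.802 V.
Stage 2 is itself unloaded: V_out = V_mid × R4/(R3+R4) = 6.802 × 933/27930 = 0.227 V.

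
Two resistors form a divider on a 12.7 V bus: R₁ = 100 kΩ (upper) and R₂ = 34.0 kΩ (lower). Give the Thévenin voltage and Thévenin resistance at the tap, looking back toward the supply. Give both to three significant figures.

V_th = 3.22 V, R_th = 25.4 kΩ

V_th is the open-circuit tap voltage: 12.7 × 34.0/(100 + 34.0) = 3.22 V.
With the supply zeroed, R₁ and R₂ appear in parallel from the tap: R_th = R₁‖R₂ = (100 × 34.0)/134.0 = 25.4 kΩ.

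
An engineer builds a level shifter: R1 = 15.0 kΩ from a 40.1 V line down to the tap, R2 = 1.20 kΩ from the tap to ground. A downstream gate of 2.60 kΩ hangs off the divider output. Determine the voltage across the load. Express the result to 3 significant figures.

The load sits in parallel with R2: R2‖R_L = (1.20 × 2.60) / (1.20 + 2.60) = 0.8211 kΩ.
V_out = 40.1 × 0.8211 / (15.0 + 0.8211) = 40.1 × 0.8211/15.82 = 2.08 V.
(Unloaded it would have been 2.97 V.)

V_out ≈ 2.08 V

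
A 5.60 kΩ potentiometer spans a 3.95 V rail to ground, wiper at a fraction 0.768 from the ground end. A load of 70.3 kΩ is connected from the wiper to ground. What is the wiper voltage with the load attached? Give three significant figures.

V ≈ 2.99 V

The wiper splits the pot into (1−α)R = 1.299 kΩ above and αR = 4.301 kΩ below.
Lower section ‖ load = 4.053 kΩ.
V_wiper = 3.95 × 4.053/(1.299 + 4.053) = 2.99 V.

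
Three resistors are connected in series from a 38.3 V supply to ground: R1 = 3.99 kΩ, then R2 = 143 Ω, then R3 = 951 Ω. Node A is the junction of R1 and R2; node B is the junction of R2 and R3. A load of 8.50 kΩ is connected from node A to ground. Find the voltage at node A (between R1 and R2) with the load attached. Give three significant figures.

V ≈ 7.49 V

Below node A the series string R2+R3 = 1094 Ω sits in parallel with the 8500 Ω load: 969.3 Ω.
V_A = 38.3 × 969.3/(3990 + 969.3) = 7.49 V.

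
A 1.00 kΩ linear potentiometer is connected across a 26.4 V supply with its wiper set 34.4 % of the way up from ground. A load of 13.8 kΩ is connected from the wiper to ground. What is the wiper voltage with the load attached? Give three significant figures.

V ≈ 8.94 V

The wiper splits the pot into (1−α)R = 656.0 Ω above and αR = 344.0 Ω below.
Lower section ‖ load = 335.6 Ω.
V_wiper = 26.4 × 335.6/(656.0 + 335.6) = 8.94 V.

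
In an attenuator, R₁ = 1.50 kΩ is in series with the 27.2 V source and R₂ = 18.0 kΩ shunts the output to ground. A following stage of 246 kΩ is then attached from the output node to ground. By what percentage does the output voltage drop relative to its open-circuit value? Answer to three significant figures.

The divider's output (Thévenin) resistance is R₁‖R₂ = 1.385 kΩ.
Fractional drop under load = R_th/(R_th + R_L) = 1.385 / (1.385 + 246) = 0.005597.
So the output falls by 0.560 %.

0.560 %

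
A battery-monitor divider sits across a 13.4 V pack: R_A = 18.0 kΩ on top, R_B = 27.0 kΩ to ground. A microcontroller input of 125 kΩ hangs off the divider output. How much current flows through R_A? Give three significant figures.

R_B‖R_L = 22.20 kΩ, so the source sees R_A + R_B‖R_L = 40.20 kΩ.
I = 13.4 V / 40.20 kΩ = 0.333 mA.

I ≈ 0.333 mA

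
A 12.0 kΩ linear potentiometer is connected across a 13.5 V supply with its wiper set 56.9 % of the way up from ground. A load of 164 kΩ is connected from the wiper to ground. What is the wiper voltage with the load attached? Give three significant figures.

The wiper splits the pot into (1−α)R = 5.172 kΩ above and αR = 6.828 kΩ below.
Lower section ‖ load = 6.555 kΩ.
V_wiper = 13.5 × 6.555/(5.172 + 6.555) = 7.55 V.

V ≈ 7.55 V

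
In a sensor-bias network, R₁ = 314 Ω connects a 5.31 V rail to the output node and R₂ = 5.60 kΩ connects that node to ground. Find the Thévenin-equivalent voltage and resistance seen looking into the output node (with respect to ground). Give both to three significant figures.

V_th is the open-circuit tap voltage: 5.31 × 5600/(314 + 5600) = 5.03 V.
With the supply zeroed, R₁ and R₂ appear in parallel from the tap: R_th = R₁‖R₂ = (314 × 5600)/5914 = 297 Ω.

V_th = 5.03 V, R_th = 297 Ω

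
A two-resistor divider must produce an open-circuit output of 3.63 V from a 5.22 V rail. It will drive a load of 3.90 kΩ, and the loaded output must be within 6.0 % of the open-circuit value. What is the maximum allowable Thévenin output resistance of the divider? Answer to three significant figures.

R_th ≤ 249 Ω

Loading drop = R_th/(R_th + R_L) ≤ 0.0600, so R_th ≤ R_L · ε/(1−ε) = 3.90 kΩ × 0.0600/0.9400 = 249 Ω.
(Any R1, R2 with R2/(R1+R2) = 0.695 and R1‖R2 ≤ 249 Ω will meet the spec.)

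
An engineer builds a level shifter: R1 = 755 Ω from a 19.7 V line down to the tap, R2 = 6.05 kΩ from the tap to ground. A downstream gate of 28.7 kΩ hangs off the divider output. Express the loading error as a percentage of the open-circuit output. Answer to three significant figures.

The divider's output (Thévenin) resistance is R1‖R2 = 671.2 Ω.
Fractional drop under load = R_th/(R_th + R_L) = 671.2 / (671.2 + 28700) = 0.02285.
So the output falls by 2.29 %.

2.29 %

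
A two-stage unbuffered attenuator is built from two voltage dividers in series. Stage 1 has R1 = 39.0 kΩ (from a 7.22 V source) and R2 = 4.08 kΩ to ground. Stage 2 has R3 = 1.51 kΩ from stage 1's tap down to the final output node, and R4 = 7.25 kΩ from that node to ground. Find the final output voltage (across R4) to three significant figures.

Stage 2 presents R3+R4 = 8.760 kΩ as a load on stage 1's tap.
Stage 1's lower leg becomes R2‖(R3+R4) = 2.784 kΩ, so V_mid = 7.22 × 2.784/41.78 = 0.4810 V.
Stage 2 is itself unloaded: V_out = V_mid × R4/(R3+R4) = 0.4810 × 7.25/8.760 = 0.398 V.

V_out ≈ 0.398 V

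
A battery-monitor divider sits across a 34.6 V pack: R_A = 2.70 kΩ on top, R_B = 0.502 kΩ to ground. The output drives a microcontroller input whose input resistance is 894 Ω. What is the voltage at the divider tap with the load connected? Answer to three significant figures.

V_out ≈ 3.68 V

The load sits in parallel with R_B: R_B‖R_L = (502 × 894) / (502 + 894) = 321.5 Ω.
V_out = 34.6 × 321.5 / (2700 + 321.5) = 34.6 × 321.5/3021 = 3.68 V.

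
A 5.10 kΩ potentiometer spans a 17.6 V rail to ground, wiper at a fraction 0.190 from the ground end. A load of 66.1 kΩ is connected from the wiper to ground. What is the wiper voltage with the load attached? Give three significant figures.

The wiper splits the pot into (1−α)R = 4131 Ω above and αR = 969.0 Ω below.
Lower section ‖ load = 955.0 Ω.
V_wiper = 17.6 × 955.0/(4131 + 955.0) = 3.30 V.

V ≈ 3.30 V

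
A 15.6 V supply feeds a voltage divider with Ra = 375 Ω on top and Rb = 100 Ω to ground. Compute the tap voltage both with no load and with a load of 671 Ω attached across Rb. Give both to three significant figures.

Open-circuit: V = 15.6 × 100/(375 + 100) = 3.28 V.
With the load, Rb becomes Rb‖R_L = 87.03 Ω, so V = 15.6 × 87.03/462.0 = 2.94 V.

Unloaded: 3.28 V; loaded: 2.94 V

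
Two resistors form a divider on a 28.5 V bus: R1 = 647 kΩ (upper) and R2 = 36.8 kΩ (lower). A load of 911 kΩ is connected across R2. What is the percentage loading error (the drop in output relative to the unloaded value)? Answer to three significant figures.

The divider's output (Thévenin) resistance is R1‖R2 = 34.82 kΩ.
Fractional drop under load = R_th/(R_th + R_L) = 34.82 / (34.82 + 911) = 0.03681.
So the output falls by 3.68 %.

3.68 %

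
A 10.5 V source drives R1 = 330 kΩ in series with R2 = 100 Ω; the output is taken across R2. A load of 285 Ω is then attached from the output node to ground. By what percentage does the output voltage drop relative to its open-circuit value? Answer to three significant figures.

Unloaded V = 10.5 × 100/330100 = 0.003181 V.
Loaded: R2‖R_L = 74.03 Ω, giving V = 10.5 × 74.03/330100 = 0.002355 V.
Drop = (0.003181 − 0.002355) / 0.003181 = 26.0 %.

26.0 %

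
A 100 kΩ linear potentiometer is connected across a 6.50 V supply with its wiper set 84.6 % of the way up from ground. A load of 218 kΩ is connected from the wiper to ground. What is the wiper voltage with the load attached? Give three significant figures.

The wiper splits the pot into (1−α)R = 15.40 kΩ above and αR = 84.60 kΩ below.
Lower section ‖ load = 60.95 kΩ.
V_wiper = 6.50 × 60.95/(15.40 + 60.95) = 5.19 V.

V ≈ 5.19 V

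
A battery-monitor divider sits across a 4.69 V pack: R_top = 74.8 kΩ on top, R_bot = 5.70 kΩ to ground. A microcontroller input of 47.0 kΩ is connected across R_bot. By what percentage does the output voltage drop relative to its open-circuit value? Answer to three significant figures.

The divider's output (Thévenin) resistance is R_top‖R_bot = 5.296 kΩ.
Fractional drop under load = R_th/(R_th + R_L) = 5.296 / (5.296 + 47.0) = 0.1013.
So the output falls by 10.1 %.

10.1 %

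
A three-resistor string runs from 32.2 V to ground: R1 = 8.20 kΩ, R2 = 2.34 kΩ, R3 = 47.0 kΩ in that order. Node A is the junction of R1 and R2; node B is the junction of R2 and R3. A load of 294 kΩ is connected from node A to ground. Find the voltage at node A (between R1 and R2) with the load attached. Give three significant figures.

V ≈ 27.0 V

Below node A the series string R2+R3 = 49.34 kΩ sits in parallel with the 294 kΩ load: 42.25 kΩ.
V_A = 32.2 × 42.25/(8.20 + 42.25) = 27.0 V.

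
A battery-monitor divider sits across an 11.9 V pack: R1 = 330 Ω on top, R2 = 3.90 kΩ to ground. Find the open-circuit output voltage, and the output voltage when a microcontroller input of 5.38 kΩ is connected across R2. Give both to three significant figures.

Unloaded: 11.0 V; loaded: 10.4 V

Open-circuit: V = 11.9 × 3900/(330 + 3900) = 11.0 V.
With the load, R2 becomes R2‖R_L = 2261 Ω, so V = 11.9 × 2261/2591 = 10.4 V.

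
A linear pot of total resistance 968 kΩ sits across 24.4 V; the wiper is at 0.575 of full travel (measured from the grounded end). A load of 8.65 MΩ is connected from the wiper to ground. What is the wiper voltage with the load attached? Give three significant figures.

V ≈ 13.7 V

The wiper splits the pot into (1−α)R = 411.4 kΩ above and αR = 556.6 kΩ below.
Lower section ‖ load = 522.9 kΩ.
V_wiper = 24.4 × 522.9/(411.4 + 522.9) = 13.7 V.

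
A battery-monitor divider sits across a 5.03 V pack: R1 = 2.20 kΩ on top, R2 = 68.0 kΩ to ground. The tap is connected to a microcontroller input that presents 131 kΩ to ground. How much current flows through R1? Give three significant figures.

I ≈ 0.107 mA

R2‖R_L = 44.76 kΩ, so the source sees R1 + R2‖R_L = 46.96 kΩ.
I = 5.03 V / 46.96 kΩ = 0.107 mA.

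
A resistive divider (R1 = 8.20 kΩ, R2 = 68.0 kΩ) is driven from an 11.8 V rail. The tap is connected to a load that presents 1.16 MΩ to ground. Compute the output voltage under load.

V_out ≈ 10.5 V

The load sits in parallel with R2: R2‖R_L = (68.0 × 1160) / (68.0 + 1160) = 64.23 kΩ.
V_out = 11.8 × 64.23 / (8.20 + 64.23) = 11.8 × 64.23/72.43 = 10.5 V.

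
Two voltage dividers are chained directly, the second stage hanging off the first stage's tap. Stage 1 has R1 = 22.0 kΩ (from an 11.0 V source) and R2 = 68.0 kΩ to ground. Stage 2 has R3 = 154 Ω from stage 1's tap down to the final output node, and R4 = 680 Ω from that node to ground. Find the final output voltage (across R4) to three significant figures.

V_out ≈ 0.324 V

Stage 2 presents R3+R4 = 834.0 Ω as a load on stage 1's tap.
Stage 1's lower leg becomes R2‖(R3+R4) = 823.9 Ω, so V_mid = 11.0 × 823.9/22820 = 0.3971 V.
Stage 2 is itself unloaded: V_out = V_mid × R4/(R3+R4) = 0.3971 × 680/834.0 = 0.324 V.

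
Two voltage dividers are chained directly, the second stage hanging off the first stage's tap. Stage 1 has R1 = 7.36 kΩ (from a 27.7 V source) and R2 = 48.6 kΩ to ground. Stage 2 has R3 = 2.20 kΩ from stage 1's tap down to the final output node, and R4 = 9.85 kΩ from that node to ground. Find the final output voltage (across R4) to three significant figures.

V_out ≈ 12.8 V

Stage 2 presents R3+R4 = 12.05 kΩ as a load on stage 1's tap.
Stage 1's lower leg becomes R2‖(R3+R4) = 9.656 kΩ, so V_mid = 27.7 × 9.656/17.02 = 15.72 V.
Stage 2 is itself unloaded: V_out = V_mid × R4/(R3+R4) = 15.72 × 9.85/12.05 = 12.8 V.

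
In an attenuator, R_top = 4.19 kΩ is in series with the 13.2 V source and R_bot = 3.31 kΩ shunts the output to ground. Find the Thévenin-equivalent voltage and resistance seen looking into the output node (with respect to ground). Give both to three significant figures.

V_th = 5.83 V, R_th = 1.85 kΩ

V_th is the open-circuit tap voltage: 13.2 × 3.31/(4.19 + 3.31) = 5.83 V.
With the supply zeroed, R_top and R_bot appear in parallel from the tap: R_th = R_top‖R_bot = (4.19 × 3.31)/7.500 = 1.85 kΩ.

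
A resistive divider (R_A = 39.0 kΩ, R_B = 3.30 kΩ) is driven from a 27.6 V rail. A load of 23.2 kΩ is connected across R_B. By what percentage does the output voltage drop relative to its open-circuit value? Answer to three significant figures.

11.6 %

The divider's output (Thévenin) resistance is R_A‖R_B = 3.043 kΩ.
Fractional drop under load = R_th/(R_th + R_L) = 3.043 / (3.043 + 23.2) = 0.1159.
So the output falls by 11.6 %.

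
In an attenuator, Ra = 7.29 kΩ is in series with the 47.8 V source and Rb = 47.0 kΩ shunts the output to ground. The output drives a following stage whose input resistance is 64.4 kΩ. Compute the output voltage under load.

V_out ≈ 37.7 V

The load sits in parallel with Rb: Rb‖R_L = (47.0 × 64.4) / (47.0 + 64.4) = 27.17 kΩ.
V_out = 47.8 × 27.17 / (7.29 + 27.17) = 47.8 × 27.17/34.46 = 37.7 V.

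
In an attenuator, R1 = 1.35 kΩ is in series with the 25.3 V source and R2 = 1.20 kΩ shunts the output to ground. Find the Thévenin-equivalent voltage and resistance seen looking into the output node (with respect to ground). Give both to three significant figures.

V_th is the open-circuit tap voltage: 25.3 × 1.20/(1.35 + 1.20) = 11.9 V.
With the supply zeroed, R1 and R2 appear in parallel from the tap: R_th = R1‖R2 = (1.35 × 1.20)/2.550 = 635 Ω.

V_th = 11.9 V, R_th = 635 Ω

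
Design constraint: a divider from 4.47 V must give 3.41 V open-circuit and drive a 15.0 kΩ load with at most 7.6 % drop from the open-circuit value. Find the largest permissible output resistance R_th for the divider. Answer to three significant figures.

R_th ≤ 1.23 kΩ

Loading drop = R_th/(R_th + R_L) ≤ 0.0760, so R_th ≤ R_L · ε/(1−ε) = 15.0 kΩ × 0.0760/0.9240 = 1.23 kΩ.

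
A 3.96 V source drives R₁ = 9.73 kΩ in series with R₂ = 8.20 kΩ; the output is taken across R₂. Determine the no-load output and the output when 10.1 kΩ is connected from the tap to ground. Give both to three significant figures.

Open-circuit: V = 3.96 × 8.20/(9.73 + 8.20) = 1.81 V.
With the load, R₂ becomes R₂‖R_L = 4.526 kΩ, so V = 3.96 × 4.526/14.26 = 1.26 V.

Unloaded: 1.81 V; loaded: 1.26 V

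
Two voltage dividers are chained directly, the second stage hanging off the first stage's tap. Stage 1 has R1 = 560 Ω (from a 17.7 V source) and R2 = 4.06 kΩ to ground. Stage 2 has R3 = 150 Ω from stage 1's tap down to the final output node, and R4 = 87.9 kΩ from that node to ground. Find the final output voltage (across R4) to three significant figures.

V_out ≈ 15.4 V

Stage 2 presents R3+R4 = 88050 Ω as a load on stage 1's tap.
Stage 1's lower leg becomes R2‖(R3+R4) = 3881 Ω, so V_mid = 17.7 × 3881/4441 = 15.47 V.
Stage 2 is itself unloaded: V_out = V_mid × R4/(R3+R4) = 15.47 × 87900/88050 = 15.4 V.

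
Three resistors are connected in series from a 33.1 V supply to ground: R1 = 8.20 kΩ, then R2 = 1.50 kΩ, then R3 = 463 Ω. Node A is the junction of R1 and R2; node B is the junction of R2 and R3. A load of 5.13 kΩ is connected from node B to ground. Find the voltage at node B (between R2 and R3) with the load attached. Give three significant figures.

At node B, R3 is in parallel with the load: R3‖R_L = 424.7 Ω.
Below node A the resistance is R2 + (R3‖R_L) = 1925 Ω, so V_A = 33.1 × 1925/10120 = 6.292 V.
Then V_B = V_A × (R3‖R_L)/(R2 + R3‖R_L) = 6.292 × 424.7/1925 = 1.39 V.

V ≈ 1.39 V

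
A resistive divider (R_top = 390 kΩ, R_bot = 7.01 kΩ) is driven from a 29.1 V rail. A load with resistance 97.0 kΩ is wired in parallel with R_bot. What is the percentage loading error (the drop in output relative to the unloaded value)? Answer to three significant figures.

6.63 %

The divider's output (Thévenin) resistance is R_top‖R_bot = 6.886 kΩ.
Fractional drop under load = R_th/(R_th + R_L) = 6.886 / (6.886 + 97.0) = 0.06629.
So the output falls by 6.63 %.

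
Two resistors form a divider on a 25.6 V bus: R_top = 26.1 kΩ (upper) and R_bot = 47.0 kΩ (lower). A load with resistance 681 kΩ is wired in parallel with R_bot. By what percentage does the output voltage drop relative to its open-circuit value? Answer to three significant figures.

2.40 %

The divider's output (Thévenin) resistance is R_top‖R_bot = 16.78 kΩ.
Fractional drop under load = R_th/(R_th + R_L) = 16.78 / (16.78 + 681) = 0.02405.
So the output falls by 2.40 %.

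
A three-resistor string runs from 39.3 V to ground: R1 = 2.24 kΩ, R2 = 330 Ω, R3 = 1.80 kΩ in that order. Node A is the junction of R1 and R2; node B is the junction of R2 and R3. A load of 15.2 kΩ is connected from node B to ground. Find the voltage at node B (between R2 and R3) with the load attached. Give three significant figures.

V ≈ 15.1 V

At node B, R3 is in parallel with the load: R3‖R_L = 1609 Ω.
Below node A the resistance is R2 + (R3‖R_L) = 1939 Ω, so V_A = 39.3 × 1939/4179 = 18.24 V.
Then V_B = V_A × (R3‖R_L)/(R2 + R3‖R_L) = 18.24 × 1609/1939 = 15.1 V.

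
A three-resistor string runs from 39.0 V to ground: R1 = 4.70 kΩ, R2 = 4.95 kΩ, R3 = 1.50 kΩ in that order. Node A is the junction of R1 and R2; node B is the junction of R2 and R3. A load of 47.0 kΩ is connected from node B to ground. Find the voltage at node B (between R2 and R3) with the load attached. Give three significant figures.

V ≈ 5.11 V

At node B, R3 is in parallel with the load: R3‖R_L = 1.454 kΩ.
Below node A the resistance is R2 + (R3‖R_L) = 6.404 kΩ, so V_A = 39.0 × 6.404/11.10 = 22.49 V.
Then V_B = V_A × (R3‖R_L)/(R2 + R3‖R_L) = 22.49 × 1.454/6.404 = 5.11 V.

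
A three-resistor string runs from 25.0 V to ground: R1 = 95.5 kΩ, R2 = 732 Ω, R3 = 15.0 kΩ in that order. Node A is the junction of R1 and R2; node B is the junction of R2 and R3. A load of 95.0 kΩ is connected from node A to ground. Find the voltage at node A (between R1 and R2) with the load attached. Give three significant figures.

V ≈ 3.10 V

Below node A the series string R2+R3 = 15730 Ω sits in parallel with the 95000 Ω load: 13500 Ω.
V_A = 25.0 × 13500/(95500 + 13500) = 3.10 V.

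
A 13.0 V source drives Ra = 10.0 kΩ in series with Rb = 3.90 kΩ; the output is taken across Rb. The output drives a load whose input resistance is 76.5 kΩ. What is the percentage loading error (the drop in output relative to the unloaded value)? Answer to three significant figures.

3.54 %

The divider's output (Thévenin) resistance is Ra‖Rb = 2.806 kΩ.
Fractional drop under load = R_th/(R_th + R_L) = 2.806 / (2.806 + 76.5) = 0.03538.
So the output falls by 3.54 %.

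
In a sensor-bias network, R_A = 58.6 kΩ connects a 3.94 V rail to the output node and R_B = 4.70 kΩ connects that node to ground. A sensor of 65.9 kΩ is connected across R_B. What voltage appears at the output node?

V_out ≈ 0.274 V

The load sits in parallel with R_B: R_B‖R_L = (4.70 × 65.9) / (4.70 + 65.9) = 4.387 kΩ.
V_out = 3.94 × 4.387 / (58.6 + 4.387) = 3.94 × 4.387/62.99 = 0.274 V.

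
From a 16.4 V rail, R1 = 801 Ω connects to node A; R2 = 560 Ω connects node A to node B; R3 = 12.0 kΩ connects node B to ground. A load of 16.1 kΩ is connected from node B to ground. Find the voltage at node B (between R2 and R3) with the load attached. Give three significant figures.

At node B, R3 is in parallel with the load: R3‖R_L = 6875 Ω.
Below node A the resistance is R2 + (R3‖R_L) = 7435 Ω, so V_A = 16.4 × 7435/8236 = 14.81 V.
Then V_B = V_A × (R3‖R_L)/(R2 + R3‖R_L) = 14.81 × 6875/7435 = 13.7 V.

V ≈ 13.7 V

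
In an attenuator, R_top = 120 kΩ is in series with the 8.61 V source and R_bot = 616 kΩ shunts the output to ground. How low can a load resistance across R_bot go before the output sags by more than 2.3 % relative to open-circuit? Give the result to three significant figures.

Output resistance R_th = R_top‖R_bot = (120 × 616)/736.0 = 100.4 kΩ.
The fractional drop is R_th/(R_th + R_L); requiring this ≤ 0.0230 gives R_L ≥ R_th(1/0.0230 − 1) = 100.4 × 42.48 = 4.27 MΩ.

R_L(min) ≈ 4.27 MΩ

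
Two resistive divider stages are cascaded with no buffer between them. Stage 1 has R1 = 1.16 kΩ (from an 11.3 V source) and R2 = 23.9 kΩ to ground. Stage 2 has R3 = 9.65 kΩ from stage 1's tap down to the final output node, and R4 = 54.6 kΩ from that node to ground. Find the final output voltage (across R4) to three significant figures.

V_out ≈ 9.00 V

Stage 2 presents R3+R4 = 64.25 kΩ as a load on stage 1's tap.
Stage 1's lower leg becomes R2‖(R3+R4) = 17.42 kΩ, so V_mid = 11.3 × 17.42/18.58 = 10.59 V.
Stage 2 is itself unloaded: V_out = V_mid × R4/(R3+R4) = 10.59 × 54.6/64.25 = 9.00 V.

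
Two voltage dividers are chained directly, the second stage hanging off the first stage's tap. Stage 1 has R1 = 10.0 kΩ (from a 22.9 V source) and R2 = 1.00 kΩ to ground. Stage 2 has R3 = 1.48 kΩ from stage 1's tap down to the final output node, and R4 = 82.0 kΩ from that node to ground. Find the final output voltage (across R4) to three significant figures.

V_out ≈ 2.02 V

Stage 2 presents R3+R4 = 83.48 kΩ as a load on stage 1's tap.
Stage 1's lower leg becomes R2‖(R3+R4) = 0.9882 kΩ, so V_mid = 22.9 × 0.9882/10.99 = 2.059 V.
Stage 2 is itself unloaded: V_out = V_mid × R4/(R3+R4) = 2.059 × 82.0/83.48 = 2.02 V.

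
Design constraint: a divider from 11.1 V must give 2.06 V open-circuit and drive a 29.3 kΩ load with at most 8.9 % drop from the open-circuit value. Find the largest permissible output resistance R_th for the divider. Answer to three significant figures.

Loading drop = R_th/(R_th + R_L) ≤ 0.0890, so R_th ≤ R_L · ε/(1−ε) = 29.3 kΩ × 0.0890/0.9110 = 2.86 kΩ.

R_th ≤ 2.86 kΩ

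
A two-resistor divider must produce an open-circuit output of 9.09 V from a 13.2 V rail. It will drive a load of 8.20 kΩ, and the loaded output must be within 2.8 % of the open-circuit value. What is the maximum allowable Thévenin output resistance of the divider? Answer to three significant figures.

Loading drop = R_th/(R_th + R_L) ≤ 0.0280, so R_th ≤ R_L · ε/(1−ε) = 8.20 kΩ × 0.0280/0.9720 = 236 Ω.
(Any R1, R2 with R2/(R1+R2) = 0.689 and R1‖R2 ≤ 236 Ω will meet the spec.)

R_th ≤ 236 Ω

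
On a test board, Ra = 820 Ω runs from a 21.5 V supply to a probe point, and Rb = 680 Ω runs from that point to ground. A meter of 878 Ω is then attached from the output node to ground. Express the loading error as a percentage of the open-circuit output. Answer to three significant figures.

The divider's output (Thévenin) resistance is Ra‖Rb = 371.7 Ω.
Fractional drop under load = R_th/(R_th + R_L) = 371.7 / (371.7 + 878) = 0.2975.
So the output falls by 29.7 %.

29.7 %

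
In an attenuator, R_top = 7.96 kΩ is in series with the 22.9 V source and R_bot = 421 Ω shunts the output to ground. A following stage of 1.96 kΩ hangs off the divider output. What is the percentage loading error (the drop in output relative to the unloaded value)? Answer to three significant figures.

16.9 %

Unloaded V = 22.9 × 421/8381 = 1.150 V.
Loaded: R_bot‖R_L = 346.6 Ω, giving V = 22.9 × 346.6/8307 = 0.9554 V.
Drop = (1.150 − 0.9554) / 1.150 = 16.9 %.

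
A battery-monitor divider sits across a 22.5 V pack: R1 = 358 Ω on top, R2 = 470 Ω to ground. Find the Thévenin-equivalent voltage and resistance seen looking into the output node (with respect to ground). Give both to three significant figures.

V_th = 12.8 V, R_th = 203 Ω

V_th is the open-circuit tap voltage: 22.5 × 470/(358 + 470) = 12.8 V.
With the supply zeroed, R1 and R2 appear in parallel from the tap: R_th = R1‖R2 = (358 × 470)/828.0 = 203 Ω.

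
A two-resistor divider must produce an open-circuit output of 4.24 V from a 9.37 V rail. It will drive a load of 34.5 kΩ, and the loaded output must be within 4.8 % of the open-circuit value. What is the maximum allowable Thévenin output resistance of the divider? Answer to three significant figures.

R_th ≤ 1.74 kΩ

Loading drop = R_th/(R_th + R_L) ≤ 0.0480, so R_th ≤ R_L · ε/(1−ε) = 34.5 kΩ × 0.0480/0.9520 = 1.74 kΩ.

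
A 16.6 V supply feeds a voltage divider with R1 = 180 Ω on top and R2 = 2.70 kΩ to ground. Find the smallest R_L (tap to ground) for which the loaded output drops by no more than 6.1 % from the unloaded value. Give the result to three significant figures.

Output resistance R_th = R1‖R2 = (180 × 2700)/2880 = 168.8 Ω.
The fractional drop is R_th/(R_th + R_L); requiring this ≤ 0.0610 gives R_L ≥ R_th(1/0.0610 − 1) = 168.8 × 15.39 = 2.60 kΩ.

R_L(min) ≈ 2.60 kΩ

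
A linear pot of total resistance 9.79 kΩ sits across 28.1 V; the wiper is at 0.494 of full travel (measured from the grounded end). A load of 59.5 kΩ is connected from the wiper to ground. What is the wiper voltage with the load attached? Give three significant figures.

The wiper splits the pot into (1−α)R = 4.954 kΩ above and αR = 4.836 kΩ below.
Lower section ‖ load = 4.473 kΩ.
V_wiper = 28.1 × 4.473/(4.954 + 4.473) = 13.3 V.

V ≈ 13.3 V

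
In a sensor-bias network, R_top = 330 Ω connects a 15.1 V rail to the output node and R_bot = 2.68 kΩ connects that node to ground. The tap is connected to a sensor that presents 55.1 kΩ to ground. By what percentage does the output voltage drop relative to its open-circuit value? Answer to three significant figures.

The divider's output (Thévenin) resistance is R_top‖R_bot = 293.8 Ω.
Fractional drop under load = R_th/(R_th + R_L) = 293.8 / (293.8 + 55100) = 0.005304.
So the output falls by 0.530 %.

0.530 %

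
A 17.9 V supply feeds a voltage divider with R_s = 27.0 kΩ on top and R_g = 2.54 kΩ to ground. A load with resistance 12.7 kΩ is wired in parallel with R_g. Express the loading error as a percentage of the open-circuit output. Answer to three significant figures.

The divider's output (Thévenin) resistance is R_s‖R_g = 2.322 kΩ.
Fractional drop under load = R_th/(R_th + R_L) = 2.322 / (2.322 + 12.7) = 0.1546.
So the output falls by 15.5 %.

15.5 %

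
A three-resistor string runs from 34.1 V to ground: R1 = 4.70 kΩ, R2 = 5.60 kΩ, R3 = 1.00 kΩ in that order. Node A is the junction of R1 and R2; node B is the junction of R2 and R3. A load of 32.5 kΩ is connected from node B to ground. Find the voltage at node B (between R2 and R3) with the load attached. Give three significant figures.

At node B, R3 is in parallel with the load: R3‖R_L = 0.9701 kΩ.
Below node A the resistance is R2 + (R3‖R_L) = 6.570 kΩ, so V_A = 34.1 × 6.570/11.27 = 19.88 V.
Then V_B = V_A × (R3‖R_L)/(R2 + R3‖R_L) = 19.88 × 0.9701/6.570 = 2.94 V.

V ≈ 2.94 V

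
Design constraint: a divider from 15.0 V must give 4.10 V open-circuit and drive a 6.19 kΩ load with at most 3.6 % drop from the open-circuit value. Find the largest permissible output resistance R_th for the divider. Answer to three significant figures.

Loading drop = R_th/(R_th + R_L) ≤ 0.0360, so R_th ≤ R_L · ε/(1−ε) = 6.19 kΩ × 0.0360/0.9640 = 231 Ω.

R_th ≤ 231 Ω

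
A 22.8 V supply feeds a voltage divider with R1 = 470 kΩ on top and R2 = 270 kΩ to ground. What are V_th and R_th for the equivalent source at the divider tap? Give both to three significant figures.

V_th = 8.32 V, R_th = 171 kΩ

V_th is the open-circuit tap voltage: 22.8 × 270/(470 + 270) = 8.32 V.
With the supply zeroed, R1 and R2 appear in parallel from the tap: R_th = R1‖R2 = (470 × 270)/740.0 = 171 kΩ.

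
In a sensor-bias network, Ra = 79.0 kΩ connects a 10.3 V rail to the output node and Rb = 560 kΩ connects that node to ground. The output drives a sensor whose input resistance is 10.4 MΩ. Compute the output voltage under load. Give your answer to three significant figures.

V_out ≈ 8.97 V

The load sits in parallel with Rb: Rb‖R_L = (560 × 10400) / (560 + 10400) = 531.4 kΩ.
V_out = 10.3 × 531.4 / (79.0 + 531.4) = 10.3 × 531.4/610.4 = 8.97 V.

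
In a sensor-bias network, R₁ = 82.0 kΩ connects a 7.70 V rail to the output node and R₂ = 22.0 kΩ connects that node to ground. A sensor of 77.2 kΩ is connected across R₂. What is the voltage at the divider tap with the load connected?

V_out ≈ 1.33 V

The load sits in parallel with R₂: R₂‖R_L = (22.0 × 77.2) / (22.0 + 77.2) = 17.12 kΩ.
V_out = 7.70 × 17.12 / (82.0 + 17.12) = 7.70 × 17.12/99.12 = 1.33 V.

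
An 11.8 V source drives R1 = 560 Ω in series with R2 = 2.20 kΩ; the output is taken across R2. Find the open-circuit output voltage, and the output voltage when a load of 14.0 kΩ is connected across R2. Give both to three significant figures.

Open-circuit: V = 11.8 × 2200/(560 + 2200) = 9.41 V.
With the load, R2 becomes R2‖R_L = 1901 Ω, so V = 11.8 × 1901/2461 = 9.12 V.

Unloaded: 9.41 V; loaded: 9.12 V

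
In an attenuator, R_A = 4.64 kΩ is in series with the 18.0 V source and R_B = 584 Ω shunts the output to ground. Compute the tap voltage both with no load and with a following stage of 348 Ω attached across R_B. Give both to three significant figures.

Unloaded: 2.01 V; loaded: 0.808 V

Open-circuit: V = 18.0 × 584/(4640 + 584) = 2.01 V.
With the load, R_B becomes R_B‖R_L = 218.1 Ω, so V = 18.0 × 218.1/4858 = 0.808 V.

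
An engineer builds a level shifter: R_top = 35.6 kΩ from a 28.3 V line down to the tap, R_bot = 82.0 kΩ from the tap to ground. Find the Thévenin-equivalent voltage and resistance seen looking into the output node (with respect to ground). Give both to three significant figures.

V_th = 19.7 V, R_th = 24.8 kΩ

V_th is the open-circuit tap voltage: 28.3 × 82.0/(35.6 + 82.0) = 19.7 V.
With the supply zeroed, R_top and R_bot appear in parallel from the tap: R_th = R_top‖R_bot = (35.6 × 82.0)/117.6 = 24.8 kΩ.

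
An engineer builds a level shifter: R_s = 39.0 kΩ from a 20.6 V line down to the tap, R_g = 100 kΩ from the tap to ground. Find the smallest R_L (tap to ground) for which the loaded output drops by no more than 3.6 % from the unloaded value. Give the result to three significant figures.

Output resistance R_th = R_s‖R_g = (39.0 × 100)/139.0 = 28.06 kΩ.
The fractional drop is R_th/(R_th + R_L); requiring this ≤ 0.0360 gives R_L ≥ R_th(1/0.0360 − 1) = 28.06 × 26.78 = 751 kΩ.

R_L(min) ≈ 751 kΩ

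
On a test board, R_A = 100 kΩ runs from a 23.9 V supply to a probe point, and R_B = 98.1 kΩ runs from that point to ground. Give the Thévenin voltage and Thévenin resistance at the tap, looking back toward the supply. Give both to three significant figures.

V_th is the open-circuit tap voltage: 23.9 × 98.1/(100 + 98.1) = 11.8 V.
With the supply zeroed, R_A and R_B appear in parallel from the tap: R_th = R_A‖R_B = (100 × 98.1)/198.1 = 49.5 kΩ.

V_th = 11.8 V, R_th = 49.5 kΩ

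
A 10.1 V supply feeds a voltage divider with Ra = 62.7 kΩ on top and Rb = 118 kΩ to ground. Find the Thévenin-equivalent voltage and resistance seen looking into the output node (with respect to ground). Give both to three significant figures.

V_th is the open-circuit tap voltage: 10.1 × 118/(62.7 + 118) = 6.60 V.
With the supply zeroed, Ra and Rb appear in parallel from the tap: R_th = Ra‖Rb = (62.7 × 118)/180.7 = 40.9 kΩ.

V_th = 6.60 V, R_th = 40.9 kΩ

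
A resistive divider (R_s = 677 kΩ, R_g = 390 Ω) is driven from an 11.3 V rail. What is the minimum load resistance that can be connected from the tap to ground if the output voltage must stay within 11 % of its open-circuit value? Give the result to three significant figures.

R_L(min) ≈ 3.15 kΩ

Output resistance R_th = R_s‖R_g = (677000 × 390)/677400 = 389.8 Ω.
The fractional drop is R_th/(R_th + R_L); requiring this ≤ 0.110 gives R_L ≥ R_th(1/0.110 − 1) = 389.8 × 8.091 = 3.15 kΩ.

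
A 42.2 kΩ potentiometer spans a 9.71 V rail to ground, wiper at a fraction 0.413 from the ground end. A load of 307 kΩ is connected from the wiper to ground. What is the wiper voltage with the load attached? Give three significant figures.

The wiper splits the pot into (1−α)R = 24.77 kΩ above and αR = 17.43 kΩ below.
Lower section ‖ load = 16.49 kΩ.
V_wiper = 9.71 × 16.49/(24.77 + 16.49) = 3.88 V.

V ≈ 3.88 V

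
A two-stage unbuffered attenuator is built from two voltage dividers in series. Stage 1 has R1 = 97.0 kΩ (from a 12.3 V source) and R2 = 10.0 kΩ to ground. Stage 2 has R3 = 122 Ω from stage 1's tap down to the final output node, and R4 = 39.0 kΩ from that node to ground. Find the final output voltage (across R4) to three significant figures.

V_out ≈ 0.930 V

Stage 2 presents R3+R4 = 39120 Ω as a load on stage 1's tap.
Stage 1's lower leg becomes R2‖(R3+R4) = 7964 Ω, so V_mid = 12.3 × 7964/105000 = 0.9333 V.
Stage 2 is itself unloaded: V_out = V_mid × R4/(R3+R4) = 0.9333 × 39000/39120 = 0.930 V.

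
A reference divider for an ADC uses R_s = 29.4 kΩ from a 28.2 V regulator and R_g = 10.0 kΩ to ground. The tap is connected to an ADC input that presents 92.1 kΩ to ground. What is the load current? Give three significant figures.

I_L ≈ 0.0719 mA

R_g‖R_L = 9.021 kΩ; V_out = 28.2 × 9.021/38.42 = 6.621 V.
I_L = V_out / R_L = 6.621 / 92.1 kΩ = 0.0719 mA.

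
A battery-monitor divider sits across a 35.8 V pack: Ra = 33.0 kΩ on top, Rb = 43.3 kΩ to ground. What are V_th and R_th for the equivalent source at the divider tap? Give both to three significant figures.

V_th = 20.3 V, R_th = 18.7 kΩ

V_th is the open-circuit tap voltage: 35.8 × 43.3/(33.0 + 43.3) = 20.3 V.
With the supply zeroed, Ra and Rb appear in parallel from the tap: R_th = Ra‖Rb = (33.0 × 43.3)/76.30 = 18.7 kΩ.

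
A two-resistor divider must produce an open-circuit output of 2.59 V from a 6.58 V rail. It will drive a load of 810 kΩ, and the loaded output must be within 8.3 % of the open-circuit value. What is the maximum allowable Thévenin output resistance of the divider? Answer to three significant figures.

R_th ≤ 73.3 kΩ

Loading drop = R_th/(R_th + R_L) ≤ 0.0830, so R_th ≤ R_L · ε/(1−ε) = 810 kΩ × 0.0830/0.9170 = 73.3 kΩ.
(Any R1, R2 with R2/(R1+R2) = 0.394 and R1‖R2 ≤ 73.3 kΩ will meet the spec.)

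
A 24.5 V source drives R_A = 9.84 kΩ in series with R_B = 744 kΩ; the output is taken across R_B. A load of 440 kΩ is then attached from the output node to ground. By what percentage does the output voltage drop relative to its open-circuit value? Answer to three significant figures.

2.16 %

The divider's output (Thévenin) resistance is R_A‖R_B = 9.712 kΩ.
Fractional drop under load = R_th/(R_th + R_L) = 9.712 / (9.712 + 440) = 0.02160.
So the output falls by 2.16 %.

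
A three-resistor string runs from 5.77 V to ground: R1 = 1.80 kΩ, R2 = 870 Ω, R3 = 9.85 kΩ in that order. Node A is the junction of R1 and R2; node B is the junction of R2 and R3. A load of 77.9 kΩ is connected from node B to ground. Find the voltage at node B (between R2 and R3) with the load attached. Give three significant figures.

V ≈ 4.42 V

At node B, R3 is in parallel with the load: R3‖R_L = 8744 Ω.
Below node A the resistance is R2 + (R3‖R_L) = 9614 Ω, so V_A = 5.77 × 9614/11410 = 4.860 V.
Then V_B = V_A × (R3‖R_L)/(R2 + R3‖R_L) = 4.860 × 8744/9614 = 4.42 V.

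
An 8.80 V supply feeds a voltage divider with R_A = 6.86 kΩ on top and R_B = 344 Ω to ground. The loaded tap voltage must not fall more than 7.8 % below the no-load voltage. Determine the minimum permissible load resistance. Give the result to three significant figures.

R_L(min) ≈ 3.87 kΩ

Output resistance R_th = R_A‖R_B = (6860 × 344)/7204 = 327.6 Ω.
The fractional drop is R_th/(R_th + R_L); requiring this ≤ 0.0780 gives R_L ≥ R_th(1/0.0780 − 1) = 327.6 × 11.82 = 3.87 kΩ.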